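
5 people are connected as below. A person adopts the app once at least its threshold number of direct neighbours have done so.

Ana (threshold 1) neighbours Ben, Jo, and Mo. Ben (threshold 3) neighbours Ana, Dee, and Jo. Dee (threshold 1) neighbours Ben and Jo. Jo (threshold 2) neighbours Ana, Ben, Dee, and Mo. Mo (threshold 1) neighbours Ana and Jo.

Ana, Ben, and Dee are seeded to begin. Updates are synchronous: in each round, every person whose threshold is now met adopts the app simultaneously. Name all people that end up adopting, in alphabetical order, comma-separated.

Round 1 — Ana, Ben, Dee adopt the app (initial).
Round 2 — checking thresholds:
  Jo: 3 of 4 neighbours ≥ 2, adopts the app.
  Mo: 1 of 2 neighbours ≥ 1, adopts the app.
Round 3 — no new adoptions; cascade stops.

Ana, Ben, Dee, Jo, Mo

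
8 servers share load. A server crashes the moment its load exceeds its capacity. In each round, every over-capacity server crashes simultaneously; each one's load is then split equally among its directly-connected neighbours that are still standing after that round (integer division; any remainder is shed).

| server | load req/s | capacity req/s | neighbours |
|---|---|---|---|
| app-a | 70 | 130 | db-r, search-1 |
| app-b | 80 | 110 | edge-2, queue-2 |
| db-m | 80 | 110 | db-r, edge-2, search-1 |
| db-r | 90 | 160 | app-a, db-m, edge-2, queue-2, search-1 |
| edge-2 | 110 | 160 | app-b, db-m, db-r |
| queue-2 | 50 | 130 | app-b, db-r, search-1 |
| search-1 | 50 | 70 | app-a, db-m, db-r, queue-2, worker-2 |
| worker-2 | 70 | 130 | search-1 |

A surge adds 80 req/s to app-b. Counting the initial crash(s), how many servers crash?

Round 1 — app-b at 160 > 110. app-b crashes.
  app-b sheds 160 req/s to edge-2, queue-2: 80 each.
    edge-2: 110+80 = 190 > 160
    queue-2: 50+80 = 130 ≤ 130
Round 2 — edge-2 crashes.
  edge-2 sheds 190 req/s to db-m, db-r: 95 each.
    db-m: 80+95 = 175 > 110
    db-r: 90+95 = 185 > 160
Round 3 — db-m, db-r crash.
  db-m sheds 175 req/s to search-1: 175 each.
    search-1: 50+175 = 225 > 70
  db-r sheds 185 req/s to app-a, queue-2, search-1: 61 each (2 lost).
    app-a: 70+61 = 131 > 130
    queue-2: 130+61 = 191 > 130
    search-1: 225+61 = 286 > 70
Round 4 — app-a, queue-2, search-1 crash.
  app-a sheds 131 req/s: no online neighbours, lost.
  queue-2 sheds 191 req/s: no online neighbours, lost.
  search-1 sheds 286 req/s to worker-2: 286 each.
    worker-2: 70+286 = 356 > 130
Round 5 — worker-2 crashes.
  worker-2 sheds 356 req/s: no online neighbours, lost.
No further crashes.

8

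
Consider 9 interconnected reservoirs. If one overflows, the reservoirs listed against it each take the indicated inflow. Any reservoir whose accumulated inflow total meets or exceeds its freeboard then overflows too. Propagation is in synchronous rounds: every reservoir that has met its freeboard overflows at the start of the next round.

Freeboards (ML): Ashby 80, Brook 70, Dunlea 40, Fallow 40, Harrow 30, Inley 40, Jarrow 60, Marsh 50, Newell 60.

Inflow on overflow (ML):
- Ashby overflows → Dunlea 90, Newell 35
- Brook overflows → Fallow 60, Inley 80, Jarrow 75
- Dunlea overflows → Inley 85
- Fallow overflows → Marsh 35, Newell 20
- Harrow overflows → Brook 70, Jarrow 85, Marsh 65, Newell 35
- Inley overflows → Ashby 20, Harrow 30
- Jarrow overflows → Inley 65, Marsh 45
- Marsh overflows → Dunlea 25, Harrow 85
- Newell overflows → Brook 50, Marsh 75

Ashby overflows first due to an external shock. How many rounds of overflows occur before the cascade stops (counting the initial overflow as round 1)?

Round 1 — Ashby overflows (initial).
  Dunlea: +90 → 90 ≥ 40
  Newell: +35 → 35 < 60
Round 2 — Dunlea overflows.
  Inley: +85 → 85 ≥ 40
Round 3 — Inley overflows.
  Harrow: +30 → 30 ≥ 30
Round 4 — Harrow overflows.
  Brook: +70 → 70 ≥ 70
  Jarrow: +85 → 85 ≥ 60
  Marsh: +65 → 65 ≥ 50
  Newell: +35 → 70 ≥ 60
Round 5 — Brook, Jarrow, Marsh, Newell overflow.
  Fallow: +60 → 60 ≥ 40
Round 6 — Fallow overflows.
No further overflows.

6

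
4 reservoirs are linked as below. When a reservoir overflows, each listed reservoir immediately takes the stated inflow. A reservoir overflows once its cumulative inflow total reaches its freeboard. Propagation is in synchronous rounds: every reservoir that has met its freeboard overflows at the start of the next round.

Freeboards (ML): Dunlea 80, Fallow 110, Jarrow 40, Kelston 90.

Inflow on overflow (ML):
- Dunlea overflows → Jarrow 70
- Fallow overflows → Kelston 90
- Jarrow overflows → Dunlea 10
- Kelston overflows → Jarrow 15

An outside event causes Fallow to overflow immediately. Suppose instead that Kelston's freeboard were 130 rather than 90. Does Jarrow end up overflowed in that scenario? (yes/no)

no

With Kelston's freeboard at 130:
Round 1 — Fallow overflows (initial).
  Kelston: +90 → 90 < 130
No further overflows.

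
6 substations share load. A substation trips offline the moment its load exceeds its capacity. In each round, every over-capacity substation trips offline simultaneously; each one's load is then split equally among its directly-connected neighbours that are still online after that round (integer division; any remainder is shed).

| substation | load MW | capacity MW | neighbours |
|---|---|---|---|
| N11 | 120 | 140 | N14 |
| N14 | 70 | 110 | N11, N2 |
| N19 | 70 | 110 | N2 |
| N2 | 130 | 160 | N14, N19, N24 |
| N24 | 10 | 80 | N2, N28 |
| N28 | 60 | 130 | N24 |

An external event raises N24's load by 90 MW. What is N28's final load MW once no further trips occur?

110

Round 1 — N24 at 100 > 80. N24 trips offline.
  N24 sheds 100 MW to N2, N28: 50 each.
    N2: 130+50 = 180 > 160
    N28: 60+50 = 110 ≤ 130
Round 2 — N2 trips offline.
  N2 sheds 180 MW to N14, N19: 90 each.
    N14: 70+90 = 160 > 110
    N19: 70+90 = 160 > 110
Round 3 — N14, N19 trip offline.
  N14 sheds 160 MW to N11: 160 each.
    N11: 120+160 = 280 > 140
  N19 sheds 160 MW: no online neighbours, lost.
Round 4 — N11 trips offline.
  N11 sheds 280 MW: no online neighbours, lost.
No further trips.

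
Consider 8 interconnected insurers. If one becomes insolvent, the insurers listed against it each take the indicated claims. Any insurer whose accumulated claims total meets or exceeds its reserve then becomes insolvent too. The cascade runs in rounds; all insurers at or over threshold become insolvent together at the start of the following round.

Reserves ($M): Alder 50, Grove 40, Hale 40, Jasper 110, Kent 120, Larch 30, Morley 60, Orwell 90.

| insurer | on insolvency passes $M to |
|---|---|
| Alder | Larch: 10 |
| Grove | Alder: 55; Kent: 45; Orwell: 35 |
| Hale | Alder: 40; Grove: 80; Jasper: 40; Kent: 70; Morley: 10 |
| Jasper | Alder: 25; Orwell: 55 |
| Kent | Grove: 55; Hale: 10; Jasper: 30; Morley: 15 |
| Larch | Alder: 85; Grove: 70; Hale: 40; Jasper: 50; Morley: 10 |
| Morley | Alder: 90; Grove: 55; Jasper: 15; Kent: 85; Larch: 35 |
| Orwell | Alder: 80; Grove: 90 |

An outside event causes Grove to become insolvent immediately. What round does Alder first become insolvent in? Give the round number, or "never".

2

Round 1 — Grove becomes insolvent (initial).
  Alder: +55 → 55 ≥ 50
  Kent: +45 → 45 < 120
  Orwell: +35 → 35 < 90
Round 2 — Alder becomes insolvent.
  Larch: +10 → 10 < 30
No further insolvencies.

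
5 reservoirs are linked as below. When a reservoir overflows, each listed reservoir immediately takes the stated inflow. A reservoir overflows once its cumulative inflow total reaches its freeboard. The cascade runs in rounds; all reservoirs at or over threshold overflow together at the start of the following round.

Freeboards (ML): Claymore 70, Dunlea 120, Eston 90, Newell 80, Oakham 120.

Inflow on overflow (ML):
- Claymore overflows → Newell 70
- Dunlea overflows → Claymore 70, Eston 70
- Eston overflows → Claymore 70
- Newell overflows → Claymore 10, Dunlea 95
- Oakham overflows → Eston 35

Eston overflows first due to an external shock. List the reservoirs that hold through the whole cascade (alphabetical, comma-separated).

Round 1 — Eston overflows (initial).
  Claymore: +70 → 70 ≥ 70
Round 2 — Claymore overflows.
  Newell: +70 → 70 < 80
No further overflows.

Dunlea, Newell, Oakham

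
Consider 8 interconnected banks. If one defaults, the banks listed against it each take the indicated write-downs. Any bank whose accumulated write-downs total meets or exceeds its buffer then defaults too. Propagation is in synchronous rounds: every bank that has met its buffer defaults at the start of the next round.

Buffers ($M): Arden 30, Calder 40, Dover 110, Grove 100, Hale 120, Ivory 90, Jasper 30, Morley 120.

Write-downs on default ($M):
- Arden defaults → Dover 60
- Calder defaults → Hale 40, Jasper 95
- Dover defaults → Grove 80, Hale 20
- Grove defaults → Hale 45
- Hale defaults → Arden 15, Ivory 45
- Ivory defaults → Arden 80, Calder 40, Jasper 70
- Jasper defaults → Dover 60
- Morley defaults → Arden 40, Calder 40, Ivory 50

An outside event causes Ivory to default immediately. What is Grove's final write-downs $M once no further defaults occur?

80

Round 1 — Ivory defaults (initial).
  Arden: +80 → 80 ≥ 30
  Calder: +40 → 40 ≥ 40
  Jasper: +70 → 70 ≥ 30
Round 2 — Arden, Calder, Jasper default.
  Dover: +60+60 → 120 ≥ 110
  Hale: +40 → 40 < 120
Round 3 — Dover defaults.
  Grove: +80 → 80 < 100
  Hale: +20 → 60 < 120
No further defaults.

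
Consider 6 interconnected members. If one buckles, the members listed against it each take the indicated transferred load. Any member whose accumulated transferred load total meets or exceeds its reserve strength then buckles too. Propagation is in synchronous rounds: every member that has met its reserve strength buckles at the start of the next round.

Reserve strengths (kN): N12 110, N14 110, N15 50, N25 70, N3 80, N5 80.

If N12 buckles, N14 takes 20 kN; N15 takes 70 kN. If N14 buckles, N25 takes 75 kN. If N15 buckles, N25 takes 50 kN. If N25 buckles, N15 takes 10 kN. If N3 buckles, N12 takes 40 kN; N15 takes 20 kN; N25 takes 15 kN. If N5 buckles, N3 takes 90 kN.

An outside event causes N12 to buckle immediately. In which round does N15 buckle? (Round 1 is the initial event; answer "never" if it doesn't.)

Round 1 — N12 buckles (initial).
  N14: +20 → 20 < 110
  N15: +70 → 70 ≥ 50
Round 2 — N15 buckles.
  N25: +50 → 50 < 70
No further bucklings.

2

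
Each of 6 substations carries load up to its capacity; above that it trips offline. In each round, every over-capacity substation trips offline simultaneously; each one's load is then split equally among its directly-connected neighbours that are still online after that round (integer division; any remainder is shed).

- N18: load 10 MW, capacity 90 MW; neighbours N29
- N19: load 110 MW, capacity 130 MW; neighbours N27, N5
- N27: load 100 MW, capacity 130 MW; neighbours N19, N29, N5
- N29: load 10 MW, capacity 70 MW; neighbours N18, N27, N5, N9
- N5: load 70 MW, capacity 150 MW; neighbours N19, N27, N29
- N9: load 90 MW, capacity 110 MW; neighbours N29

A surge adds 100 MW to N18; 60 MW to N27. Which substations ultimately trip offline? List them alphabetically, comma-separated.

N18, N19, N27, N29, N5, N9

Round 1 — N18 at 110 > 90; N27 at 160 > 130. N18, N27 trip offline.
  N18 sheds 110 MW to N29: 110 each.
    N29: 10+110 = 120 > 70
  N27 sheds 160 MW to N19, N29, N5: 53 each (1 lost).
    N19: 110+53 = 163 > 130
    N29: 120+53 = 173 > 70
    N5: 70+53 = 123 ≤ 150
Round 2 — N19, N29 trip offline.
  N19 sheds 163 MW to N5: 163 each.
    N5: 123+163 = 286 > 150
  N29 sheds 173 MW to N5, N9: 86 each (1 lost).
    N5: 286+86 = 372 > 150
    N9: 90+86 = 176 > 110
Round 3 — N5, N9 trip offline.
  N5 sheds 372 MW: no online neighbours, lost.
  N9 sheds 176 MW: no online neighbours, lost.
No further trips.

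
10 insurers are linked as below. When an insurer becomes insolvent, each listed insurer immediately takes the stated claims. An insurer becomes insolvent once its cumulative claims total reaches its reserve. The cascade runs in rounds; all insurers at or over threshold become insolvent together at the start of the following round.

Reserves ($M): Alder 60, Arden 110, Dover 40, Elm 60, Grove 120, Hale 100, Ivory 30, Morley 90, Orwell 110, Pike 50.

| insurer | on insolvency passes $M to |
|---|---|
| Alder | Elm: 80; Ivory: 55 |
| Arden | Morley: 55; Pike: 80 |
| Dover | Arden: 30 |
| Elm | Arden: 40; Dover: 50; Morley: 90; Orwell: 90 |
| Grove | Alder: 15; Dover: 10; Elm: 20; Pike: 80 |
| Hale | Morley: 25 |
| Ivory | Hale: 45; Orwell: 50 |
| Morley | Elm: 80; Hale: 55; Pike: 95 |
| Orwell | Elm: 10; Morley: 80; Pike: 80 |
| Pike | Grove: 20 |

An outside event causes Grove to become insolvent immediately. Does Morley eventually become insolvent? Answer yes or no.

no

Round 1 — Grove becomes insolvent (initial).
  Alder: +15 → 15 < 60
  Dover: +10 → 10 < 40
  Elm: +20 → 20 < 60
  Pike: +80 → 80 ≥ 50
Round 2 — Pike becomes insolvent.
No further insolvencies.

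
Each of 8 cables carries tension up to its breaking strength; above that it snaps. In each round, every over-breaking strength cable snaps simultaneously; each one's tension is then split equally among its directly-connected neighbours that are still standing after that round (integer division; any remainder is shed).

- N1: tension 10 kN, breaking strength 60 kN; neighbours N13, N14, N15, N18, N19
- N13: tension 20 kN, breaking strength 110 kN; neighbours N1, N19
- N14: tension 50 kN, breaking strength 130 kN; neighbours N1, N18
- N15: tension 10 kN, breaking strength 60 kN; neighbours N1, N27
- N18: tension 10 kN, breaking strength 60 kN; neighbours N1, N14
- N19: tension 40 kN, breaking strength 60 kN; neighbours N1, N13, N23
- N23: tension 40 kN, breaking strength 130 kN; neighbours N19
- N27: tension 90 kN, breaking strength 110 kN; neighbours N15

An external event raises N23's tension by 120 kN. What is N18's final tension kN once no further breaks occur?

46

Round 1 — N23 at 160 > 130. N23 snaps.
  N23 sheds 160 kN to N19: 160 each.
    N19: 40+160 = 200 > 60
Round 2 — N19 snaps.
  N19 sheds 200 kN to N1, N13: 100 each.
    N1: 10+100 = 110 > 60
    N13: 20+100 = 120 > 110
Round 3 — N1, N13 snap.
  N1 sheds 110 kN to N14, N15, N18: 36 each (2 lost).
    N14: 50+36 = 86 ≤ 130
    N15: 10+36 = 46 ≤ 60
    N18: 10+36 = 46 ≤ 60
  N13 sheds 120 kN: no online neighbours, lost.
No further breaks.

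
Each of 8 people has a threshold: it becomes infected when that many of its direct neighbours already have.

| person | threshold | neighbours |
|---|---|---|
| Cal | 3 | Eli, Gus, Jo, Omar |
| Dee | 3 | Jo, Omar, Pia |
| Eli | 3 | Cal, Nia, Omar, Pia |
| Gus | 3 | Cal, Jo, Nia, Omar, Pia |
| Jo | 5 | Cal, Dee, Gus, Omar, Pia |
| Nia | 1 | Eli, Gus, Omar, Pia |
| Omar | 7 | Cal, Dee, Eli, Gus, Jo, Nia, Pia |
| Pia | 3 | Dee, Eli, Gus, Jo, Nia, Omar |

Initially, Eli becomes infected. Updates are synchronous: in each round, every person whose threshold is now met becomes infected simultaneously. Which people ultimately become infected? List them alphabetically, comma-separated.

Round 1 — Eli becomes infected (initial).
Round 2 — checking thresholds:
  Cal: 1 of 4 neighbours < 3, not yet.
  Nia: 1 of 4 neighbours ≥ 1, becomes infected.
  Omar: 1 of 7 neighbours < 7, not yet.
  Pia: 1 of 6 neighbours < 3, not yet.
Round 3 — no new infections; cascade stops.

Eli, Nia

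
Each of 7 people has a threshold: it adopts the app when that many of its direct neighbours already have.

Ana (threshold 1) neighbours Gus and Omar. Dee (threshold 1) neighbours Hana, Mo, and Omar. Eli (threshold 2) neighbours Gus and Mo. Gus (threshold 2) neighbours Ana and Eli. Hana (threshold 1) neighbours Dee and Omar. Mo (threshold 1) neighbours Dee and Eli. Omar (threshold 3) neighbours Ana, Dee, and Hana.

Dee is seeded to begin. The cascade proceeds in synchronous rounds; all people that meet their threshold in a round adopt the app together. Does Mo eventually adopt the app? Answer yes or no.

yes

Round 1 — Dee adopts the app (initial).
Round 2 — checking thresholds:
  Hana: 1 of 2 neighbours ≥ 1, adopts the app.
  Mo: 1 of 2 neighbours ≥ 1, adopts the app.
  Omar: 1 of 3 neighbours < 3, not yet.
Round 3 — no new adoptions; cascade stops.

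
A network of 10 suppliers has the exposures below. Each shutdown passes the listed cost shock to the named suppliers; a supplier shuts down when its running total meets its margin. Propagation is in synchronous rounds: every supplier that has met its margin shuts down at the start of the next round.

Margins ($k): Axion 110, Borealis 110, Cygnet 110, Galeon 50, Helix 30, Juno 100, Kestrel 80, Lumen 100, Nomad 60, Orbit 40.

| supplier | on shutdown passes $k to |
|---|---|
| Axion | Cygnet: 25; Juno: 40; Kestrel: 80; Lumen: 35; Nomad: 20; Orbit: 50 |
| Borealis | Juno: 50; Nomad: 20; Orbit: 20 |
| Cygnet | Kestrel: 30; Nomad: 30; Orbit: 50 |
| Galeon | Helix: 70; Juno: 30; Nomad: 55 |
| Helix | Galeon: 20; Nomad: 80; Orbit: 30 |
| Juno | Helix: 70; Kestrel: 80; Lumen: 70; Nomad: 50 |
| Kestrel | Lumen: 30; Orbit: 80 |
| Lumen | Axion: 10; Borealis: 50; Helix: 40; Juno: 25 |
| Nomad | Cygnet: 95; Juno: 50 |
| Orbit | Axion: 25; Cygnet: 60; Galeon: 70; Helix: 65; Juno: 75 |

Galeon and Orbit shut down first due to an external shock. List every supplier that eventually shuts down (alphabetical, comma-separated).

Cygnet, Galeon, Helix, Juno, Kestrel, Lumen, Nomad, Orbit

Round 1 — Galeon, Orbit shut down (initial).
  Axion: +25 → 25 < 110
  Cygnet: +60 → 60 < 110
  Helix: +70+65 → 135 ≥ 30
  Juno: +30+75 → 105 ≥ 100
  Nomad: +55 → 55 < 60
Round 2 — Helix, Juno shut down.
  Kestrel: +80 → 80 ≥ 80
  Lumen: +70 → 70 < 100
  Nomad: +80+50 → 185 ≥ 60
Round 3 — Kestrel, Nomad shut down.
  Cygnet: +95 → 155 ≥ 110
  Lumen: +30 → 100 ≥ 100
Round 4 — Cygnet, Lumen shut down.
  Axion: +10 → 35 < 110
  Borealis: +50 → 50 < 110
No further shutdowns.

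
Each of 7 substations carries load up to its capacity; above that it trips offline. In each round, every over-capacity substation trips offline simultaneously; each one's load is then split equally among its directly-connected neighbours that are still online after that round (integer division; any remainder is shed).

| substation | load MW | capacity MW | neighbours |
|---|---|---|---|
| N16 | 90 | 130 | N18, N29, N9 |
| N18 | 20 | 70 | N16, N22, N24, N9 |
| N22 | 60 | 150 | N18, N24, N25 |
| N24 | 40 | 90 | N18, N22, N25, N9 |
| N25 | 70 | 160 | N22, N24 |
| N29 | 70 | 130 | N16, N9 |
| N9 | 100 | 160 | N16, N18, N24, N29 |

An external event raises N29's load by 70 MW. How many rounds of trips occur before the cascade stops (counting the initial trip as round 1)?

5

Round 1 — N29 at 140 > 130. N29 trips offline.
  N29 sheds 140 MW to N16, N9: 70 each.
    N16: 90+70 = 160 > 130
    N9: 100+70 = 170 > 160
Round 2 — N16, N9 trip offline.
  N16 sheds 160 MW to N18: 160 each.
    N18: 20+160 = 180 > 70
  N9 sheds 170 MW to N18, N24: 85 each.
    N18: 180+85 = 265 > 70
    N24: 40+85 = 125 > 90
Round 3 — N18, N24 trip offline.
  N18 sheds 265 MW to N22: 265 each.
    N22: 60+265 = 325 > 150
  N24 sheds 125 MW to N22, N25: 62 each (1 lost).
    N22: 325+62 = 387 > 150
    N25: 70+62 = 132 ≤ 160
Round 4 — N22 trips offline.
  N22 sheds 387 MW to N25: 387 each.
    N25: 132+387 = 519 > 160
Round 5 — N25 trips offline.
  N25 sheds 519 MW: no online neighbours, lost.
No further trips.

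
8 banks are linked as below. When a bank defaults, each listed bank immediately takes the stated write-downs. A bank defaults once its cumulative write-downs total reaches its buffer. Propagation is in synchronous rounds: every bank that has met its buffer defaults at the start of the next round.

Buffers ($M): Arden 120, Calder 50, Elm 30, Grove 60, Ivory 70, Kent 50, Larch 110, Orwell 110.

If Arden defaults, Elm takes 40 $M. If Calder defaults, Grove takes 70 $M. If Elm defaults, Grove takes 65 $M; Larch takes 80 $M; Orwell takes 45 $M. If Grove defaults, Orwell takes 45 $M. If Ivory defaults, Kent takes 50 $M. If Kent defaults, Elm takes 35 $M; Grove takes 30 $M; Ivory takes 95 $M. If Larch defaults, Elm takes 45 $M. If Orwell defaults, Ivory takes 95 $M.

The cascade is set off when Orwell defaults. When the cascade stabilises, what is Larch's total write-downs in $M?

80

Round 1 — Orwell defaults (initial).
  Ivory: +95 → 95 ≥ 70
Round 2 — Ivory defaults.
  Kent: +50 → 50 ≥ 50
Round 3 — Kent defaults.
  Elm: +35 → 35 ≥ 30
  Grove: +30 → 30 < 60
Round 4 — Elm defaults.
  Grove: +65 → 95 ≥ 60
  Larch: +80 → 80 < 110
Round 5 — Grove defaults.
No further defaults.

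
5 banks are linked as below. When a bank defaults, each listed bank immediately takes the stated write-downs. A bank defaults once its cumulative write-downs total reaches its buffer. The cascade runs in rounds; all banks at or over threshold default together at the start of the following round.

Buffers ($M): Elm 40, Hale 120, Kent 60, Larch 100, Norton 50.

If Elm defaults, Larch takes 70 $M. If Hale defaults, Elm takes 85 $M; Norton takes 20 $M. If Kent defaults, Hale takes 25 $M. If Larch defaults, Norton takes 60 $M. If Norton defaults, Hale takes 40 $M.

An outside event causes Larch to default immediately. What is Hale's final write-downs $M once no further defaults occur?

Round 1 — Larch defaults (initial).
  Norton: +60 → 60 ≥ 50
Round 2 — Norton defaults.
  Hale: +40 → 40 < 120
No further defaults.

40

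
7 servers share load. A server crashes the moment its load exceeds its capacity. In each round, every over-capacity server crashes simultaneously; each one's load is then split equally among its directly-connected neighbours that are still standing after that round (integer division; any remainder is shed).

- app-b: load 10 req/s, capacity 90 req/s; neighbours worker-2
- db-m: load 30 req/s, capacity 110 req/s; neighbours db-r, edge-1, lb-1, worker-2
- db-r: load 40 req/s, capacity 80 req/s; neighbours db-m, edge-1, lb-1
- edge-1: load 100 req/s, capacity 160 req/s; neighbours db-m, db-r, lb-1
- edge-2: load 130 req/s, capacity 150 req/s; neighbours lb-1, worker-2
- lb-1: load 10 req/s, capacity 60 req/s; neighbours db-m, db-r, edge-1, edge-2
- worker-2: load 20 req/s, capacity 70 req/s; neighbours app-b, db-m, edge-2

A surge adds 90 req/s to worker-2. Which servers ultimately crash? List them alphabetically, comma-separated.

db-m, db-r, edge-1, edge-2, lb-1, worker-2

Round 1 — worker-2 at 110 > 70. worker-2 crashes.
  worker-2 sheds 110 req/s to app-b, db-m, edge-2: 36 each (2 lost).
    app-b: 10+36 = 46 ≤ 90
    db-m: 30+36 = 66 ≤ 110
    edge-2: 130+36 = 166 > 150
Round 2 — edge-2 crashes.
  edge-2 sheds 166 req/s to lb-1: 166 each.
    lb-1: 10+166 = 176 > 60
Round 3 — lb-1 crashes.
  lb-1 sheds 176 req/s to db-m, db-r, edge-1: 58 each (2 lost).
    db-m: 66+58 = 124 > 110
    db-r: 40+58 = 98 > 80
    edge-1: 100+58 = 158 ≤ 160
Round 4 — db-m, db-r crash.
  db-m sheds 124 req/s to edge-1: 124 each.
    edge-1: 158+124 = 282 > 160
  db-r sheds 98 req/s to edge-1: 98 each.
    edge-1: 282+98 = 380 > 160
Round 5 — edge-1 crashes.
  edge-1 sheds 380 req/s: no online neighbours, lost.
No further crashes.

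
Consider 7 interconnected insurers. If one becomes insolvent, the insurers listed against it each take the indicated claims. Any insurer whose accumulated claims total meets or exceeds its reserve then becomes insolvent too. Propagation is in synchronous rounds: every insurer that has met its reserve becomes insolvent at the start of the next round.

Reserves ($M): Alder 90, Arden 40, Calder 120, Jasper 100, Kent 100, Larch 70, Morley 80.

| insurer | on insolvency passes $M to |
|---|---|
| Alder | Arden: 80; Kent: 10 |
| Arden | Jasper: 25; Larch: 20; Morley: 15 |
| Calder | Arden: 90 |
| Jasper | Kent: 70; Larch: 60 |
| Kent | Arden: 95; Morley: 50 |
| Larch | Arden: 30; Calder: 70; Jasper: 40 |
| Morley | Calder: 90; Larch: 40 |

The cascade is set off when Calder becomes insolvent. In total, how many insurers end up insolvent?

Round 1 — Calder becomes insolvent (initial).
  Arden: +90 → 90 ≥ 40
Round 2 — Arden becomes insolvent.
  Jasper: +25 → 25 < 100
  Larch: +20 → 20 < 70
  Morley: +15 → 15 < 80
No further insolvencies.

2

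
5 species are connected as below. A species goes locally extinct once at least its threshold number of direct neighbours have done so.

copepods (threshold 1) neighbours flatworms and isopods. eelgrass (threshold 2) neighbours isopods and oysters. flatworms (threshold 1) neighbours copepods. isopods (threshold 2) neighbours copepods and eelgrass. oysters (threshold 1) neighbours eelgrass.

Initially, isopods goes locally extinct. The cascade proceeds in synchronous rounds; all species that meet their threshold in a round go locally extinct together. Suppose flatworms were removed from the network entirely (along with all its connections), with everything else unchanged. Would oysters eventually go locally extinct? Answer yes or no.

no

With flatworms removed:
Round 1 — isopods goes locally extinct (initial).
Round 2 — checking thresholds:
  copepods: 1 of 1 neighbours ≥ 1, goes locally extinct.
  eelgrass: 1 of 2 neighbours < 2, not yet.
Round 3 — no new extinctions; cascade stops.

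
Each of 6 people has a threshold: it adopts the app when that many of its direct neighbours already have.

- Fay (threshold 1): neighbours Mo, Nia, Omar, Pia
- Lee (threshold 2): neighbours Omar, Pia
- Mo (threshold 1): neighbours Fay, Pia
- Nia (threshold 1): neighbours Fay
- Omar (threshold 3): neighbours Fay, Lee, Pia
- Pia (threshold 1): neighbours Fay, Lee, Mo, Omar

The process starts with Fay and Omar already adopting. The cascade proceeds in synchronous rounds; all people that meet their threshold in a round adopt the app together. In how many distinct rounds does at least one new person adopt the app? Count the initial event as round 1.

3

Round 1 — Fay, Omar adopt the app (initial).
Round 2 — checking thresholds:
  Lee: 1 of 2 neighbours < 2, not yet.
  Mo: 1 of 2 neighbours ≥ 1, adopts the app.
  Nia: 1 of 1 neighbours ≥ 1, adopts the app.
  Pia: 2 of 4 neighbours ≥ 1, adopts the app.
Round 3 — checking thresholds:
  Lee: 2 of 2 neighbours ≥ 2, adopts the app.
Round 4 — no new adoptions; cascade stops.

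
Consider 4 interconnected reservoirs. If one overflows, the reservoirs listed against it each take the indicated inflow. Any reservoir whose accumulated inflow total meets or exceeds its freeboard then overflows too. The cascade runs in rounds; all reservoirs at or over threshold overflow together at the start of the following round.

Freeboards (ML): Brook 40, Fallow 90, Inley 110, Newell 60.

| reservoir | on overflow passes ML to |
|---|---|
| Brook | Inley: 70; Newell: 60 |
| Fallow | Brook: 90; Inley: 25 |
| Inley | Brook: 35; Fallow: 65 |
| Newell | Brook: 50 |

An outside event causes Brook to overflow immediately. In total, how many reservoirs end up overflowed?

2

Round 1 — Brook overflows (initial).
  Inley: +70 → 70 < 110
  Newell: +60 → 60 ≥ 60
Round 2 — Newell overflows.
No further overflows.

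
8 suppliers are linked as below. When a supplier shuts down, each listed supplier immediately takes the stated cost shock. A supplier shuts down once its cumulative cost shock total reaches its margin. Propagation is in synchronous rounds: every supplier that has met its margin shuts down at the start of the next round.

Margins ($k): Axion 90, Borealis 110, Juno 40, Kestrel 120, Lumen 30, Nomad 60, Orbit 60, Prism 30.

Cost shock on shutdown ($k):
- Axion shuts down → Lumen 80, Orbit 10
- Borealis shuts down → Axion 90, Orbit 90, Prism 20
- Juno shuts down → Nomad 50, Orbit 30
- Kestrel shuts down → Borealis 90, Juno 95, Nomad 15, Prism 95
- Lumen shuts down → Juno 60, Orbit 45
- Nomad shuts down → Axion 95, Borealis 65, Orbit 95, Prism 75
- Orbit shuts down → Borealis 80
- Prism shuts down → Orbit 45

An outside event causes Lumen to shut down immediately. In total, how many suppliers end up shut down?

3

Round 1 — Lumen shuts down (initial).
  Juno: +60 → 60 ≥ 40
  Orbit: +45 → 45 < 60
Round 2 — Juno shuts down.
  Nomad: +50 → 50 < 60
  Orbit: +30 → 75 ≥ 60
Round 3 — Orbit shuts down.
  Borealis: +80 → 80 < 110
No further shutdowns.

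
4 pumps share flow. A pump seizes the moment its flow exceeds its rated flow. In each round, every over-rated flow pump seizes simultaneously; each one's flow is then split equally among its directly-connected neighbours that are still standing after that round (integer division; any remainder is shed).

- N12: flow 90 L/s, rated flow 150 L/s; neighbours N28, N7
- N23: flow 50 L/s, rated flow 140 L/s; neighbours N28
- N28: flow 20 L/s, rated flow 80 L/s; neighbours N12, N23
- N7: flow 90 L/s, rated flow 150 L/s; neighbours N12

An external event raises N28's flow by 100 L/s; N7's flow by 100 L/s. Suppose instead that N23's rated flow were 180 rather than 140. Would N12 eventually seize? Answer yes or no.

yes

With N23's rated flow at 180:
Round 1 — N28 at 120 > 80; N7 at 190 > 150. N28, N7 seize.
  N28 sheds 120 L/s to N12, N23: 60 each.
    N12: 90+60 = 150 ≤ 150
    N23: 50+60 = 110 ≤ 180
  N7 sheds 190 L/s to N12: 190 each.
    N12: 150+190 = 340 > 150
Round 2 — N12 seizes.
  N12 sheds 340 L/s: no online neighbours, lost.
No further seizures.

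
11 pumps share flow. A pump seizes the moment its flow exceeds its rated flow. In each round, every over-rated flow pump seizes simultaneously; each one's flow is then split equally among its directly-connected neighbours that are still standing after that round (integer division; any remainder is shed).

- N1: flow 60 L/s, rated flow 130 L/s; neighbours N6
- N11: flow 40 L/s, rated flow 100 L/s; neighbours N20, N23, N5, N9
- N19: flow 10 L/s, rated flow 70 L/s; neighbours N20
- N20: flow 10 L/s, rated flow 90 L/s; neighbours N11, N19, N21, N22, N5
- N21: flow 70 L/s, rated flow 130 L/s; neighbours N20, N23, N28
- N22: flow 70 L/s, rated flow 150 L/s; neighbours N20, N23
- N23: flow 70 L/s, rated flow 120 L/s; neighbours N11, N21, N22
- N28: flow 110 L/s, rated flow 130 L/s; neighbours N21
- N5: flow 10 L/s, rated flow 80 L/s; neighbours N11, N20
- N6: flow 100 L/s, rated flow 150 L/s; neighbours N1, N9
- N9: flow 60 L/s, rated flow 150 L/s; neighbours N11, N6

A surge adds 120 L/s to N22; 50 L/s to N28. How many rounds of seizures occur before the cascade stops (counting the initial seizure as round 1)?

6

Round 1 — N22 at 190 > 150; N28 at 160 > 130. N22, N28 seize.
  N22 sheds 190 L/s to N20, N23: 95 each.
    N20: 10+95 = 105 > 90
    N23: 70+95 = 165 > 120
  N28 sheds 160 L/s to N21: 160 each.
    N21: 70+160 = 230 > 130
Round 2 — N20, N21, N23 seize.
  N20 sheds 105 L/s to N11, N19, N5: 35 each.
    N11: 40+35 = 75 ≤ 100
    N19: 10+35 = 45 ≤ 70
    N5: 10+35 = 45 ≤ 80
  N21 sheds 230 L/s: no online neighbours, lost.
  N23 sheds 165 L/s to N11: 165 each.
    N11: 75+165 = 240 > 100
Round 3 — N11 seizes.
  N11 sheds 240 L/s to N5, N9: 120 each.
    N5: 45+120 = 165 > 80
    N9: 60+120 = 180 > 150
Round 4 — N5, N9 seize.
  N5 sheds 165 L/s: no online neighbours, lost.
  N9 sheds 180 L/s to N6: 180 each.
    N6: 100+180 = 280 > 150
Round 5 — N6 seizes.
  N6 sheds 280 L/s to N1: 280 each.
    N1: 60+280 = 340 > 130
Round 6 — N1 seizes.
  N1 sheds 340 L/s: no online neighbours, lost.
No further seizures.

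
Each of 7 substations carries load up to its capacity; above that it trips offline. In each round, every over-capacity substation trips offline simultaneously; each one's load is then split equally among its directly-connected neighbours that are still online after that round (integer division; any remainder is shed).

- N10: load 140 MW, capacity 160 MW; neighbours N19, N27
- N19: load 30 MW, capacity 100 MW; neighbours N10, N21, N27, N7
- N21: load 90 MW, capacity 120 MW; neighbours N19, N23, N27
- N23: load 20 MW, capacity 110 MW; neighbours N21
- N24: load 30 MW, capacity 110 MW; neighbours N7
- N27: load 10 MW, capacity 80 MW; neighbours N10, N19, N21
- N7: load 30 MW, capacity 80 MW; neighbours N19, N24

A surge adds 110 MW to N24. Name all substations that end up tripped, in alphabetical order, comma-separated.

N10, N19, N21, N24, N27, N7

Round 1 — N24 at 140 > 110. N24 trips offline.
  N24 sheds 140 MW to N7: 140 each.
    N7: 30+140 = 170 > 80
Round 2 — N7 trips offline.
  N7 sheds 170 MW to N19: 170 each.
    N19: 30+170 = 200 > 100
Round 3 — N19 trips offline.
  N19 sheds 200 MW to N10, N21, N27: 66 each (2 lost).
    N10: 140+66 = 206 > 160
    N21: 90+66 = 156 > 120
    N27: 10+66 = 76 ≤ 80
Round 4 — N10, N21 trip offline.
  N10 sheds 206 MW to N27: 206 each.
    N27: 76+206 = 282 > 80
  N21 sheds 156 MW to N23, N27: 78 each.
    N23: 20+78 = 98 ≤ 110
    N27: 282+78 = 360 > 80
Round 5 — N27 trips offline.
  N27 sheds 360 MW: no online neighbours, lost.
No further trips.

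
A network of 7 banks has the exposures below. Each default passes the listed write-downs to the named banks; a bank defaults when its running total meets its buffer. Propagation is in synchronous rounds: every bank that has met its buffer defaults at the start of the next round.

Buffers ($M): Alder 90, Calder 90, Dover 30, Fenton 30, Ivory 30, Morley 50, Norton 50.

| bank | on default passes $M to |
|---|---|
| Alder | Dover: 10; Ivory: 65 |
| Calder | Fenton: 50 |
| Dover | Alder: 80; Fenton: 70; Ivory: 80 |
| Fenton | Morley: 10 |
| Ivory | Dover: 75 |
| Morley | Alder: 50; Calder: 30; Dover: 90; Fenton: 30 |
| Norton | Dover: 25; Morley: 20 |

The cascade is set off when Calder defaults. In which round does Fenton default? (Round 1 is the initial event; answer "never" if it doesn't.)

2

Round 1 — Calder defaults (initial).
  Fenton: +50 → 50 ≥ 30
Round 2 — Fenton defaults.
  Morley: +10 → 10 < 50
No further defaults.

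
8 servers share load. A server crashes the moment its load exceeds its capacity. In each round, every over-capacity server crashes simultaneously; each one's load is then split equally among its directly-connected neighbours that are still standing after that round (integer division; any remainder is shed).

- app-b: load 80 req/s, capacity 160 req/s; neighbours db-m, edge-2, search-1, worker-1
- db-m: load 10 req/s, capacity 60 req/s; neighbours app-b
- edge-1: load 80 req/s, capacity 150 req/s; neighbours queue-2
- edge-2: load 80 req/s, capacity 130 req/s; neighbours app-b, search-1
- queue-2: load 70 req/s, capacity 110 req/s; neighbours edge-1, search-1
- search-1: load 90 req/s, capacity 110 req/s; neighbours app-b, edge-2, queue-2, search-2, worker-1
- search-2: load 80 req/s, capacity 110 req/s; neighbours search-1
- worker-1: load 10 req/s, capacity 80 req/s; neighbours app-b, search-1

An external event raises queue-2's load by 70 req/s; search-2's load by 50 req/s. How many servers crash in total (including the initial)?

7

Round 1 — queue-2 at 140 > 110; search-2 at 130 > 110. queue-2, search-2 crash.
  queue-2 sheds 140 req/s to edge-1, search-1: 70 each.
    edge-1: 80+70 = 150 ≤ 150
    search-1: 90+70 = 160 > 110
  search-2 sheds 130 req/s to search-1: 130 each.
    search-1: 160+130 = 290 > 110
Round 2 — search-1 crashes.
  search-1 sheds 290 req/s to app-b, edge-2, worker-1: 96 each (2 lost).
    app-b: 80+96 = 176 > 160
    edge-2: 80+96 = 176 > 130
    worker-1: 10+96 = 106 > 80
Round 3 — app-b, edge-2, worker-1 crash.
  app-b sheds 176 req/s to db-m: 176 each.
    db-m: 10+176 = 186 > 60
  edge-2 sheds 176 req/s: no online neighbours, lost.
  worker-1 sheds 106 req/s: no online neighbours, lost.
Round 4 — db-m crashes.
  db-m sheds 186 req/s: no online neighbours, lost.
No further crashes.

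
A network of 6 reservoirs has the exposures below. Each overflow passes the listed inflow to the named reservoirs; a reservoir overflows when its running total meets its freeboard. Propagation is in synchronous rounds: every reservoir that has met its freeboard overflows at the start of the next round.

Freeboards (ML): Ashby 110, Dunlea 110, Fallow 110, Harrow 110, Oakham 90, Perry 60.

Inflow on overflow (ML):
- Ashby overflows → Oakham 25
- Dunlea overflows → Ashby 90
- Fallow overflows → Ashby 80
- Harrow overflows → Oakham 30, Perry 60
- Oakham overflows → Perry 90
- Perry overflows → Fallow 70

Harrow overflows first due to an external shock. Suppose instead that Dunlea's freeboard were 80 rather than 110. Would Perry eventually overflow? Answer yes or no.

yes

With Dunlea's freeboard at 80:
Round 1 — Harrow overflows (initial).
  Oakham: +30 → 30 < 90
  Perry: +60 → 60 ≥ 60
Round 2 — Perry overflows.
  Fallow: +70 → 70 < 110
No further overflows.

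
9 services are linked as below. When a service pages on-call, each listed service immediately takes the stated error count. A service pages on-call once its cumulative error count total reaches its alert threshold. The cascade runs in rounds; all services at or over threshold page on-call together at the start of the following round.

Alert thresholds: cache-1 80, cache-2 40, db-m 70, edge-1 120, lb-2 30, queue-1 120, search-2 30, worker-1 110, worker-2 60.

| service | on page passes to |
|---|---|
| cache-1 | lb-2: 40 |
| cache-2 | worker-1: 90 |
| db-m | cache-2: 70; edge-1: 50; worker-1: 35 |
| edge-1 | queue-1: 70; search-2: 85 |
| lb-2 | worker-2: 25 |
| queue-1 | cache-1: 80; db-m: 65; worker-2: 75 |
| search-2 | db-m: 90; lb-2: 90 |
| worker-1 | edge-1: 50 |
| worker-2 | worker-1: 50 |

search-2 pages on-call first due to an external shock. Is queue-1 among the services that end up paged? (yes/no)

no

Round 1 — search-2 pages on-call (initial).
  db-m: +90 → 90 ≥ 70
  lb-2: +90 → 90 ≥ 30
Round 2 — db-m, lb-2 page on-call.
  cache-2: +70 → 70 ≥ 40
  edge-1: +50 → 50 < 120
  worker-1: +35 → 35 < 110
  worker-2: +25 → 25 < 60
Round 3 — cache-2 pages on-call.
  worker-1: +90 → 125 ≥ 110
Round 4 — worker-1 pages on-call.
  edge-1: +50 → 100 < 120
No further pages.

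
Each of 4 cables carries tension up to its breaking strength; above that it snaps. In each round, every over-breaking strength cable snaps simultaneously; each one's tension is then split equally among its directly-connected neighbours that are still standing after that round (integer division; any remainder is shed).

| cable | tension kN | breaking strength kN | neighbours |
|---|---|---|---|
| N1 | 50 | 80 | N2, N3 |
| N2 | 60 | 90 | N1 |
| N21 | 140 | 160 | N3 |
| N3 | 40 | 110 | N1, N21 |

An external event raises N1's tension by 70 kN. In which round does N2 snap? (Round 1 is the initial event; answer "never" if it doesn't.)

2

Round 1 — N1 at 120 > 80. N1 snaps.
  N1 sheds 120 kN to N2, N3: 60 each.
    N2: 60+60 = 120 > 90
    N3: 40+60 = 100 ≤ 110
Round 2 — N2 snaps.
  N2 sheds 120 kN: no online neighbours, lost.
No further breaks.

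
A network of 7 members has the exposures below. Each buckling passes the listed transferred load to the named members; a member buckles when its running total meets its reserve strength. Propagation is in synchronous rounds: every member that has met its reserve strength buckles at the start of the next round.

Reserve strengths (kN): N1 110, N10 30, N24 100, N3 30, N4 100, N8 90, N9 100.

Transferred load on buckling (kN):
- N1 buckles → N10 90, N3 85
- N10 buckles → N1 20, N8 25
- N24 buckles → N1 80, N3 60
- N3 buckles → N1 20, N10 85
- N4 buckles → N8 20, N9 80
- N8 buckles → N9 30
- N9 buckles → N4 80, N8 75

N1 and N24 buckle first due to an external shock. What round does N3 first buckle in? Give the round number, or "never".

Round 1 — N1, N24 buckle (initial).
  N10: +90 → 90 ≥ 30
  N3: +85+60 → 145 ≥ 30
Round 2 — N10, N3 buckle.
  N8: +25 → 25 < 90
No further bucklings.

2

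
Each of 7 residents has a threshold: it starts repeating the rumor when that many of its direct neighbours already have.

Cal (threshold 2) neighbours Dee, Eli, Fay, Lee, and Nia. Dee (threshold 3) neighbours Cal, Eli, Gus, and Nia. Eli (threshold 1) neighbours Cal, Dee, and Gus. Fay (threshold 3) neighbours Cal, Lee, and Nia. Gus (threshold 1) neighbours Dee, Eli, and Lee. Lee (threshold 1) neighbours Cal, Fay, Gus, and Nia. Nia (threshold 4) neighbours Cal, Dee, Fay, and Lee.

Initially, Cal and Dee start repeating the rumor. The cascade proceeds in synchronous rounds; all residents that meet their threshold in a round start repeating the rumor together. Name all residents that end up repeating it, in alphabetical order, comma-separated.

Round 1 — Cal, Dee start repeating the rumor (initial).
Round 2 — checking thresholds:
  Eli: 2 of 3 neighbours ≥ 1, starts repeating the rumor.
  Fay: 1 of 3 neighbours < 3, holds.
  Gus: 1 of 3 neighbours ≥ 1, starts repeating the rumor.
  Lee: 1 of 4 neighbours ≥ 1, starts repeating the rumor.
  Nia: 2 of 4 neighbours < 4, holds.
Round 3 — no new spreads; cascade stops.

Cal, Dee, Eli, Gus, Lee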